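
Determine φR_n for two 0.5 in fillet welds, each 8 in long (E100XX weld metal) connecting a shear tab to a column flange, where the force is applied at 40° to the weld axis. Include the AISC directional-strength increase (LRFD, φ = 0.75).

φR_n ≈ 320 kip

E100XX → F_EXX = 100 ksi.
t_e = 0.707 × 0.5 = 0.3535 in; A_we = 0.3535 × 16 = 5.656 in².
Directional factor: 1.0 + 0.5 sin^1.5(40°) = 1.258.
F_nw = 0.6 × 100 × 1.258 = 75.46 ksi.
φR_n = 0.75 × 75.46 × 5.656 = 320.1 kip.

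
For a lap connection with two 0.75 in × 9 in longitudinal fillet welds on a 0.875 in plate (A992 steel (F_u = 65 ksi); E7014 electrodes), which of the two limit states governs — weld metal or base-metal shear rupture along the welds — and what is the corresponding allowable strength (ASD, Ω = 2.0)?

R_n/Ω ≈ 200 kips (weld metal governs)

E70XX → F_EXX = 70 ksi.
t_e = 0.707 × 0.75 = 0.5302 in; L = 18 in.
Weld metal: R_n/Ω = (1/2.0) × 0.6 × 70 × 0.5302 × 18 = 200.4 kips.
Base metal (shear rupture): R_n/Ω = (1/2.0) × 0.6 × 65 × 0.875 × 18 = 307.1 kips.
Governing: weld metal.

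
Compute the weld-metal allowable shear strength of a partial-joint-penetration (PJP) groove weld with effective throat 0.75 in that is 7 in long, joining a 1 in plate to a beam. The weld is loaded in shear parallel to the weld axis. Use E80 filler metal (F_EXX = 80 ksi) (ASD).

Effective throat (given) t_e = 0.75 in.
A_we = 0.75 × 7 = 5.25 in².
F_nw = 0.6 F_EXX = 48 ksi.
R_n/Ω = (48 × 5.25) / 2.0 = 126 kip.

R_n/Ω ≈ 126 kip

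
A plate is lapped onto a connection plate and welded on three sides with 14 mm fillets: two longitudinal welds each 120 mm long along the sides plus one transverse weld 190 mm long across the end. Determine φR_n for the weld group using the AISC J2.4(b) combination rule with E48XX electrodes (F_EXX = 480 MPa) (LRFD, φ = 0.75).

t_e = 0.707 × 14 = 9.898 mm.
R_nwl = 0.6 × 480 × 9.898 × 240 × 10⁻³ = 684.1 kN (longitudinal, 2 welds).
R_nwt = 0.6 × 480 × 9.898 × 190 × 10⁻³ = 541.6 kN (transverse, base value).
(i) R_nwl + R_nwt = 1226 kN; (ii) 0.85 R_nwl + 1.5 R_nwt = 1394 kN.
R_n = max = 1394 kN [governs: (ii)]; φR_n = 1045 kN.

φR_n ≈ 1050 kN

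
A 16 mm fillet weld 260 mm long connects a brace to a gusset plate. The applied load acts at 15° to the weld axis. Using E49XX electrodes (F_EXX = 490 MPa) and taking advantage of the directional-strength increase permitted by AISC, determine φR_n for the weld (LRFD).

φR_n ≈ 691 kN

t_e = 0.707 × 16 = 11.31 mm; A_we = 11.31 × 260 = 2941 mm².
Directional factor: 1.0 + 0.5 sin^1.5(15°) = 1.066.
F_nw = 0.6 × 490 × 1.066 = 313.4 MPa.
φR_n = 0.75 × 313.4 × 2941 × 10⁻³ = 691.2 kN.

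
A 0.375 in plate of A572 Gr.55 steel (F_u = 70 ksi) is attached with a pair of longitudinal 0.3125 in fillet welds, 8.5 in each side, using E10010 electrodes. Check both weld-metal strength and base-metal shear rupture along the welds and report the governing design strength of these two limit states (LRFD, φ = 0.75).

E100XX → F_EXX = 100 ksi.
t_e = 0.707 × 0.3125 = 0.2209 in; L = 17 in.
Weld metal: φR_n = 0.75 × 0.6 × 100 × 0.2209 × 17 = 169 kip.
Base metal (shear rupture): φR_n = 0.75 × 0.6 × 70 × 0.375 × 17 = 200.8 kip.
Governing: weld metal.

φR_n ≈ 169 kip (weld metal governs)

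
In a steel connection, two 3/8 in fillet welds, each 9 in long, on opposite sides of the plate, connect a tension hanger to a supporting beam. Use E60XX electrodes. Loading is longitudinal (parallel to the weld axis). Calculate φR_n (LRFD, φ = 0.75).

φR_n ≈ 129 kips

E60XX → F_EXX = 60 ksi.
Effective throat t_e = 0.707 × 0.375 = 0.2651 in.
Total length L = 18 in; A_we = 0.2651 × 18 = 4.772 in².
F_nw = 0.6 F_EXX = 0.6 × 60 = 36 ksi.
φR_n = 0.75 × 36 × 4.772 = 128.9 kips.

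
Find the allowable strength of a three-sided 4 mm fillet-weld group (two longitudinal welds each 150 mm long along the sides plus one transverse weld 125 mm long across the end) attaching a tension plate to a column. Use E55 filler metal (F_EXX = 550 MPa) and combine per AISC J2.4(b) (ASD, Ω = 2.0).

R_n/Ω ≈ 206 kN

t_e = 0.707 × 4 = 2.828 mm.
R_nwl = 0.6 × 550 × 2.828 × 300 × 10⁻³ = 280 kN (longitudinal, 2 welds).
R_nwt = 0.6 × 550 × 2.828 × 125 × 10⁻³ = 116.7 kN (transverse, base value).
(i) R_nwl + R_nwt = 396.6 kN; (ii) 0.85 R_nwl + 1.5 R_nwt = 413 kN.
R_n = max = 413 kN [governs: (ii)]; R_n/Ω = 206.5 kN.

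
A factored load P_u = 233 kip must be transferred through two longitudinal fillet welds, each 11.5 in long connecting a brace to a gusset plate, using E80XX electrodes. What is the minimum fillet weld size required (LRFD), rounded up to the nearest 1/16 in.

w = 7/16 in

E80XX → F_EXX = 80 ksi.
Total weld length L = 23 in.
Required throat t_e = P_u / (φ × 0.6 F_EXX × L) = 233 / (0.75 × 0.6 × 80 × 23) = 0.2814 in.
Required leg w = t_e / 0.707 = 0.398 in → use 7/16 in.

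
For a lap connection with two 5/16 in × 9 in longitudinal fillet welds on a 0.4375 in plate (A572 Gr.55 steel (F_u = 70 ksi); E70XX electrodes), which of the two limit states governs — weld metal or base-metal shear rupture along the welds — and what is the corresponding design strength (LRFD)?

φR_n ≈ 125 kips (weld metal governs)

E70XX → F_EXX = 70 ksi.
t_e = 0.707 × 0.3125 = 0.2209 in; L = 18 in.
Weld metal: φR_n = 0.75 × 0.6 × 70 × 0.2209 × 18 = 125.3 kips.
Base metal (shear rupture): φR_n = 0.75 × 0.6 × 70 × 0.4375 × 18 = 248.1 kips.
Governing: weld metal.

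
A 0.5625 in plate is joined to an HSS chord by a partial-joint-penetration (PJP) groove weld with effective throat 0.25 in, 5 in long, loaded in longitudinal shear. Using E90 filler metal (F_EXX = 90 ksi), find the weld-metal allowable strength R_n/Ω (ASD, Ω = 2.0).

R_n/Ω ≈ 33.8 kips

Effective throat (given) t_e = 0.25 in.
A_we = 0.25 × 5 = 1.25 in².
F_nw = 0.6 F_EXX = 54 ksi.
R_n/Ω = (54 × 1.25) / 2.0 = 33.75 kips.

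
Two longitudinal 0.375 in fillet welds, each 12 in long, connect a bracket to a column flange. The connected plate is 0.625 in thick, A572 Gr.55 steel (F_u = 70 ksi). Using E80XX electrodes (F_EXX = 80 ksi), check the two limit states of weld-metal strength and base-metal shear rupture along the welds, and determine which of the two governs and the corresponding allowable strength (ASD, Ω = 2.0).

t_e = 0.707 × 0.375 = 0.2651 in; L = 24 in.
Weld metal: R_n/Ω = (1/2.0) × 0.6 × 80 × 0.2651 × 24 = 152.7 kips.
Base metal (shear rupture): R_n/Ω = (1/2.0) × 0.6 × 70 × 0.625 × 24 = 315 kips.
Governing: weld metal.

R_n/Ω ≈ 153 kips (weld metal governs)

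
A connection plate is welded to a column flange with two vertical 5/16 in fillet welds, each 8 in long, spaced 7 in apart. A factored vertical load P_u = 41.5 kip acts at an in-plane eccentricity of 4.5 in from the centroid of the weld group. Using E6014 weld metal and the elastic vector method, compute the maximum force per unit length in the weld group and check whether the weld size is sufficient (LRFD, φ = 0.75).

f_max ≈ 5.59 kip/in; adequate

E60XX → F_EXX = 60 ksi.
Total weld length L_w = 16 in. Treat welds as unit-width lines.
Polar moment about centroid: J = 2[d³/12 + d(b/2)²] = 2[8³/12 + 8×3.5²] = 281.3 in³.
Direct shear f_v = P/L_w = 41.5 / 16 = 2.594 kip/in (vertical).
Torsion M = P·e = 41.5 × 4.5 = 186.75 kip·in.
Critical point at (x, y) = (3.5, 4) from centroid. f_tx = M·y/J = 2.655 kip/in; f_ty = M·x/J = 2.323 kip/in.
Resultant f_max = √[f_tx² + (f_v + f_ty)²] = √[2.655² + (2.594 + 2.323)²] = 5.588 kip/in.
Capacity per unit length: φr_n = 0.75 × 0.6 × 60 × (0.707 × 0.3125) = 5.965 kip/in.
5.588 ≤ 5.965 → adequate.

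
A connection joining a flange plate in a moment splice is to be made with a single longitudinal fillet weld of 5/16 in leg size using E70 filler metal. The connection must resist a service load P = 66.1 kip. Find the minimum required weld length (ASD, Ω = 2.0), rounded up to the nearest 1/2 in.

L = 14.5 in

E70XX → F_EXX = 70 ksi.
Throat t_e = 0.707 × 0.3125 = 0.2209 in.
r_n/Ω = (0.6 × 70 × 0.2209) / 2.0 = 4.64 kip/in.
L_req = P / (r_n/Ω) = 66.1 / 4.64 = 14.25 in total.
Round up → use L = 14.5 in.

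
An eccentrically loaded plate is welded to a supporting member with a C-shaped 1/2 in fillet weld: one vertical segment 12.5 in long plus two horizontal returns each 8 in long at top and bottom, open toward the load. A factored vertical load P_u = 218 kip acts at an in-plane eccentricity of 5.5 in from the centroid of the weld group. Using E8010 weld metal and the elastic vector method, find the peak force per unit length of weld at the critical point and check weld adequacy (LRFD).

f_max ≈ 16.5 kip/in; NOT adequate

E80XX → F_EXX = 80 ksi.
Total weld length L_w = 28.5 in. Treat welds as unit-width lines.
Centroid: x̄ = 2×8×4 / 28.5 = 2.246 in from the vertical weld.
Polar moment about centroid: J = I_x + I_y = [12.5³/12 + 2×8×6.25²] + [12.5×2.246² + 2(8³/12 + 8×1.754²)] = 985.4 in³.
Direct shear f_v = P/L_w = 218 / 28.5 = 7.649 kip/in (vertical).
Torsion M = P·e = 218 × 5.5 = 1199 kip·in.
Critical point at (x, y) = (5.754, 6.25) from centroid. f_tx = M·y/J = 7.605 kip/in; f_ty = M·x/J = 7.002 kip/in.
Resultant f_max = √[f_tx² + (f_v + f_ty)²] = √[7.605² + (7.649 + 7.002)²] = 16.51 kip/in.
Capacity per unit length: φr_n = 0.75 × 0.6 × 80 × (0.707 × 0.5) = 12.73 kip/in.
16.51 > 12.73 → NOT adequate.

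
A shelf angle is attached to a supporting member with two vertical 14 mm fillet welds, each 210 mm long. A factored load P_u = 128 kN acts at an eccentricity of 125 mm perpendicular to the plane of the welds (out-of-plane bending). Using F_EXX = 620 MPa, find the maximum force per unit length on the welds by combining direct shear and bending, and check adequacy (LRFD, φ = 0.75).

L_w = 2 × 210 = 420 mm; section modulus (unit throat) S = 2 × L²/6 = 14700 mm².
Direct shear f_v = P/L_w = 128×10³/420 = 304.8 N/mm.
Moment M = P × e = 128×10³ × 125 = 16000000 N·mm; bending f_b = M/S = 1088 N/mm.
f_max = √(f_v² + f_b²) = √(304.8² + 1088²) = 1130 N/mm.
φr_n = 0.75 × 0.6 × 620 × (0.707 × 14) = 2762 N/mm → adequate.

f_max ≈ 1130 N/mm; adequate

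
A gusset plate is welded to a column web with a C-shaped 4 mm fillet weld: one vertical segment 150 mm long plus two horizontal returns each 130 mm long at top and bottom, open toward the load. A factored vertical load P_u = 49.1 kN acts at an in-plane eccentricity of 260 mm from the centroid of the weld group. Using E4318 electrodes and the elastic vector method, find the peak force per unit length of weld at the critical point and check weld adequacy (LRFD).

f_max ≈ 687 N/mm; NOT adequate

E43XX → F_EXX = 430 MPa.
Total weld length L_w = 410 mm. Treat welds as unit-width lines.
Centroid: x̄ = 2×130×65 / 410 = 41.22 mm from the vertical weld.
Polar moment about centroid: J = I_x + I_y = [150³/12 + 2×130×75²] + [150×41.22² + 2(130³/12 + 130×23.78²)] = 2512000 mm³.
Direct shear f_v = P/L_w = 49.1×10³ / 410 = 119.8 N/mm (vertical).
Torsion M = P·e = 49.1×10³ × 260 = 12766000 N·mm.
Critical point at (x, y) = (88.78, 75) from centroid. f_tx = M·y/J = 381.2 N/mm; f_ty = M·x/J = 451.2 N/mm.
Resultant f_max = √[f_tx² + (f_v + f_ty)²] = √[381.2² + (119.8 + 451.2)²] = 686.5 N/mm.
Capacity per unit length: φr_n = 0.75 × 0.6 × 430 × (0.707 × 4) = 547.2 N/mm.
686.5 > 547.2 → NOT adequate.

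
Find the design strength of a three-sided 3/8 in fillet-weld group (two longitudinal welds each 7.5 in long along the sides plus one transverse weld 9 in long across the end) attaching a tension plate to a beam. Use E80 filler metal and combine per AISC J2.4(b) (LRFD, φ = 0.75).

φR_n ≈ 251 kips

E80XX → F_EXX = 80 ksi.
t_e = 0.707 × 0.375 = 0.2651 in.
R_nwl = 0.6 × 80 × 0.2651 × 15 = 190.9 kips (longitudinal, 2 welds).
R_nwt = 0.6 × 80 × 0.2651 × 9 = 114.5 kips (transverse, base value).
(i) R_nwl + R_nwt = 305.4 kips; (ii) 0.85 R_nwl + 1.5 R_nwt = 334.1 kips.
R_n = max = 334.1 kips [governs: (ii)]; φR_n = 250.5 kips.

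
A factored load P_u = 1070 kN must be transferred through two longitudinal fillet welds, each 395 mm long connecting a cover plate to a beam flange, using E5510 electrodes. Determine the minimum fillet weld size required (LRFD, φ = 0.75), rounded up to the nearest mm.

E55XX → F_EXX = 550 MPa.
Total weld length L = 790 mm.
Required throat t_e = P_u / (φ × 0.6 F_EXX × L) = 1070 / (0.75 × 0.6 × 550 × 790 × 10⁻³) = 5.472 mm.
Required leg w = t_e / 0.707 = 7.74 mm → use 8 mm.

w = 8 mm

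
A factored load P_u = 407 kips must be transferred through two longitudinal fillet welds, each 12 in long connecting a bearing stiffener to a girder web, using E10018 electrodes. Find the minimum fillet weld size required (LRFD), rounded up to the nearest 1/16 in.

w = 9/16 in

E100XX → F_EXX = 100 ksi.
Total weld length L = 24 in.
Required throat t_e = P_u / (φ × 0.6 F_EXX × L) = 407 / (0.75 × 0.6 × 100 × 24) = 0.3769 in.
Required leg w = t_e / 0.707 = 0.533 in → use 9/16 in.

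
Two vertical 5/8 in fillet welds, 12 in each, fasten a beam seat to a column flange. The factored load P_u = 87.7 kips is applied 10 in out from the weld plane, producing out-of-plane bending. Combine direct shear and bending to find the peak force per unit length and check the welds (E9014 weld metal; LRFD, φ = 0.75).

f_max ≈ 18.6 kip/in; NOT adequate

E90XX → F_EXX = 90 ksi.
L_w = 2 × 12 = 24 in; section modulus (unit throat) S = 2 × L²/6 = 48 in².
Direct shear f_v = P/L_w = 87.7/24 = 3.654 kip/in.
Moment M = P × e = 87.7 × 10 = 877 kip·in; bending f_b = M/S = 18.27 kip/in.
f_max = √(f_v² + f_b²) = √(3.654² + 18.27²) = 18.63 kip/in.
φr_n = 0.75 × 0.6 × 90 × (0.707 × 0.625) = 17.9 kip/in → NOT adequate.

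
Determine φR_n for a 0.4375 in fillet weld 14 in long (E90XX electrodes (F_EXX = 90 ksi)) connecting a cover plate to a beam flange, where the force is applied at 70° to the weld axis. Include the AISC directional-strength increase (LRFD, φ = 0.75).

φR_n ≈ 255 kip

t_e = 0.707 × 0.4375 = 0.3093 in; A_we = 0.3093 × 14 = 4.33 in².
Directional factor: 1.0 + 0.5 sin^1.5(70°) = 1.455.
F_nw = 0.6 × 90 × 1.455 = 78.59 ksi.
φR_n = 0.75 × 78.59 × 4.33 = 255.3 kip.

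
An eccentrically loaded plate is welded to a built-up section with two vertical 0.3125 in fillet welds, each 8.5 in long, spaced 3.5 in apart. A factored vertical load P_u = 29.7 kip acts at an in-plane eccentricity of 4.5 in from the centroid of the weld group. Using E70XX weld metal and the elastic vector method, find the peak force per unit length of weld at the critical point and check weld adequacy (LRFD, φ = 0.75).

E70XX → F_EXX = 70 ksi.
Total weld length L_w = 17 in. Treat welds as unit-width lines.
Polar moment about centroid: J = 2[d³/12 + d(b/2)²] = 2[8.5³/12 + 8.5×1.75²] = 154.4 in³.
Direct shear f_v = P/L_w = 29.7 / 17 = 1.747 kip/in (vertical).
Torsion M = P·e = 29.7 × 4.5 = 133.65 kip·in.
Critical point at (x, y) = (1.75, 4.25) from centroid. f_tx = M·y/J = 3.678 kip/in; f_ty = M·x/J = 1.515 kip/in.
Resultant f_max = √[f_tx² + (f_v + f_ty)²] = √[3.678² + (1.747 + 1.515)²] = 4.916 kip/in.
Capacity per unit length: φr_n = 0.75 × 0.6 × 70 × (0.707 × 0.3125) = 6.96 kip/in.
4.916 ≤ 6.96 → adequate.

f_max ≈ 4.92 kip/in; adequate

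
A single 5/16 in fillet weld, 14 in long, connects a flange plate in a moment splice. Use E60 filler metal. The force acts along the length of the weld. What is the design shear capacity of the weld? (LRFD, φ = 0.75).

E60XX → F_EXX = 60 ksi.
Effective throat t_e = 0.707 × 0.3125 = 0.2209 in.
Total length L = 14 in; A_we = 0.2209 × 14 = 3.093 in².
F_nw = 0.6 F_EXX = 0.6 × 60 = 36 ksi.
φR_n = 0.75 × 36 × 3.093 = 83.51 kip.

φR_n ≈ 83.5 kip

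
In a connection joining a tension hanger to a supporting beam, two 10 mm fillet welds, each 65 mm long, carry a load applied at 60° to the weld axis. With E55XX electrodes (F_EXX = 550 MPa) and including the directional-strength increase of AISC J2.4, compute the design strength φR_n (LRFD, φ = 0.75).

t_e = 0.707 × 10 = 7.07 mm; A_we = 7.07 × 130 = 919.1 mm².
Directional factor: 1.0 + 0.5 sin^1.5(60°) = 1.403.
F_nw = 0.6 × 550 × 1.403 = 463 MPa.
φR_n = 0.75 × 463 × 919.1 × 10⁻³ = 319.1 kN.

φR_n ≈ 319 kN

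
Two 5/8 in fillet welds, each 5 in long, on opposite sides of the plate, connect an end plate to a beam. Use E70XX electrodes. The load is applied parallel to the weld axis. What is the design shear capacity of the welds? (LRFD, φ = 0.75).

φR_n ≈ 139 kip

E70XX → F_EXX = 70 ksi.
Effective throat t_e = 0.707 × 0.625 = 0.4419 in.
Total length L = 10 in; A_we = 0.4419 × 10 = 4.419 in².
F_nw = 0.6 F_EXX = 0.6 × 70 = 42 ksi.
φR_n = 0.75 × 42 × 4.419 = 139.2 kip.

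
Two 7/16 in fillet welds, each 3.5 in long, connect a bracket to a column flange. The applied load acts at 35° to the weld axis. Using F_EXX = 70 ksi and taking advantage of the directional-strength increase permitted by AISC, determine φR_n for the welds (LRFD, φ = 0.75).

t_e = 0.707 × 0.4375 = 0.3093 in; A_we = 0.3093 × 7 = 2.165 in².
Directional factor: 1.0 + 0.5 sin^1.5(35°) = 1.217.
F_nw = 0.6 × 70 × 1.217 = 51.12 ksi.
φR_n = 0.75 × 51.12 × 2.165 = 83.02 kip.

φR_n ≈ 83 kip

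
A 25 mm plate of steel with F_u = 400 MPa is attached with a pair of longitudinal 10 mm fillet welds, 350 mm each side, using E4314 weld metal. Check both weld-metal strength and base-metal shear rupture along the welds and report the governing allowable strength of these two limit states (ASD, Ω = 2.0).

R_n/Ω ≈ 638 kN (weld metal governs)

E43XX → F_EXX = 430 MPa.
t_e = 0.707 × 10 = 7.07 mm; L = 700 mm.
Weld metal: R_n/Ω = (1/2.0) × 0.6 × 430 × 7.07 × 700 × 10⁻³ = 638.4 kN.
Base metal (shear rupture): R_n/Ω = (1/2.0) × 0.6 × 400 × 25 × 700 × 10⁻³ = 2100 kN.
Governing: weld metal.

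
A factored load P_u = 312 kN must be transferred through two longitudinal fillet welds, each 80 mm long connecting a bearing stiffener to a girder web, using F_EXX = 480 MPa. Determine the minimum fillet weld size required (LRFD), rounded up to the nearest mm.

Total weld length L = 160 mm.
Required throat t_e = P_u / (φ × 0.6 F_EXX × L) = 312 / (0.75 × 0.6 × 480 × 160 × 10⁻³) = 9.028 mm.
Required leg w = t_e / 0.707 = 12.77 mm → use 13 mm.

w = 13 mm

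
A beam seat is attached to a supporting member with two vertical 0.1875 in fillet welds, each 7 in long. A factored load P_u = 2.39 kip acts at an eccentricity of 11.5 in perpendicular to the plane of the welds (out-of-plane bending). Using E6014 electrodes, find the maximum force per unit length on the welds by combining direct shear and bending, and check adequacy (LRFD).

E60XX → F_EXX = 60 ksi.
L_w = 2 × 7 = 14 in; section modulus (unit throat) S = 2 × L²/6 = 16.33 in².
Direct shear f_v = P/L_w = 2.39/14 = 0.1707 kip/in.
Moment M = P × e = 2.39 × 11.5 = 27.485 kip·in; bending f_b = M/S = 1.683 kip/in.
f_max = √(f_v² + f_b²) = √(0.1707² + 1.683²) = 1.691 kip/in.
φr_n = 0.75 × 0.6 × 60 × (0.707 × 0.1875) = 3.579 kip/in → adequate.

f_max ≈ 1.69 kip/in; adequate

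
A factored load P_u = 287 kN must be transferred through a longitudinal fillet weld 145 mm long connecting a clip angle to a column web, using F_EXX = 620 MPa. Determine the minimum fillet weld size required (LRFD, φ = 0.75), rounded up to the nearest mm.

Total weld length L = 145 mm.
Required throat t_e = P_u / (φ × 0.6 F_EXX × L) = 287 / (0.75 × 0.6 × 620 × 145 × 10⁻³) = 7.094 mm.
Required leg w = t_e / 0.707 = 10.03 mm → use 11 mm.

w = 11 mm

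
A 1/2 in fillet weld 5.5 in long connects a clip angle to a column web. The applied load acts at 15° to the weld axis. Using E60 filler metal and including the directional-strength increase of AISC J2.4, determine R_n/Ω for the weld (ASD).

E60XX → F_EXX = 60 ksi.
t_e = 0.707 × 0.5 = 0.3535 in; A_we = 0.3535 × 5.5 = 1.944 in².
Directional factor: 1.0 + 0.5 sin^1.5(15°) = 1.066.
F_nw = 0.6 × 60 × 1.066 = 38.37 ksi.
R_n/Ω = (38.37 × 1.944) / 2.0 = 37.3 kips.

R_n/Ω ≈ 37.3 kips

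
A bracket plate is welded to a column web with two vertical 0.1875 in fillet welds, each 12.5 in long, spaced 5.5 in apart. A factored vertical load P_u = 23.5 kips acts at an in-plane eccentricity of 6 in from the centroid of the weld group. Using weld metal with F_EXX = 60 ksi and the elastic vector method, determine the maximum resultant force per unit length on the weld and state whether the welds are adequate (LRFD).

Total weld length L_w = 25 in. Treat welds as unit-width lines.
Polar moment about centroid: J = 2[d³/12 + d(b/2)²] = 2[12.5³/12 + 12.5×2.75²] = 514.6 in³.
Direct shear f_v = P/L_w = 23.5 / 25 = 0.94 kip/in (vertical).
Torsion M = P·e = 23.5 × 6 = 141 kip·in.
Critical point at (x, y) = (2.75, 6.25) from centroid. f_tx = M·y/J = 1.713 kip/in; f_ty = M·x/J = 0.7535 kip/in.
Resultant f_max = √[f_tx² + (f_v + f_ty)²] = √[1.713² + (0.94 + 0.7535)²] = 2.408 kip/in.
Capacity per unit length: φr_n = 0.75 × 0.6 × 60 × (0.707 × 0.1875) = 3.579 kip/in.
2.408 ≤ 3.579 → adequate.

f_max ≈ 2.41 kip/in; adequate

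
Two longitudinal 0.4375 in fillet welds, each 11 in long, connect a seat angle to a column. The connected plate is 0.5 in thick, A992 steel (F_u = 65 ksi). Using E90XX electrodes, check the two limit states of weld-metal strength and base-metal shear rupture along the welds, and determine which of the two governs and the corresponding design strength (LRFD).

φR_n ≈ 276 kips (weld metal governs)

E90XX → F_EXX = 90 ksi.
t_e = 0.707 × 0.4375 = 0.3093 in; L = 22 in.
Weld metal: φR_n = 0.75 × 0.6 × 90 × 0.3093 × 22 = 275.6 kips.
Base metal (shear rupture): φR_n = 0.75 × 0.6 × 65 × 0.5 × 22 = 321.8 kips.
Governing: weld metal.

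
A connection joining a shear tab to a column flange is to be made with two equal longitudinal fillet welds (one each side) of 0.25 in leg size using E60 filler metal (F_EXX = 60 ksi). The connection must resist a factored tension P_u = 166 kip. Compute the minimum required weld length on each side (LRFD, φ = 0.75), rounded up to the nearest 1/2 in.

L = 17.5 in on each side

Throat t_e = 0.707 × 0.25 = 0.1767 in.
φr_n = 0.75 × 0.6 × 60 × 0.1767 = 4.772 kip/in.
L_req = P_u / φr_n = 166 / 4.772 = 34.78 in total.
Per side: 34.78 / 2 = 17.39 in.
Round up → use L = 17.5 in on each side.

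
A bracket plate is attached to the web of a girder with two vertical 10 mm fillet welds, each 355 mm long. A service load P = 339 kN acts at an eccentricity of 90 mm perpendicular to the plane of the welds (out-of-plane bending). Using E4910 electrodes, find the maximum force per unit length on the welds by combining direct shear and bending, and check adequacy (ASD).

E49XX → F_EXX = 490 MPa.
L_w = 2 × 355 = 710 mm; section modulus (unit throat) S = 2 × L²/6 = 42010 mm².
Direct shear f_v = P/L_w = 339×10³/710 = 477.5 N/mm.
Moment M = P × e = 339×10³ × 90 = 30510000 N·mm; bending f_b = M/S = 726.3 N/mm.
f_max = √(f_v² + f_b²) = √(477.5² + 726.3²) = 869.2 N/mm.
r_n/Ω = (1/2.0) × 0.6 × 490 × (0.707 × 10) = 1039 N/mm → adequate.

f_max ≈ 869 N/mm; adequate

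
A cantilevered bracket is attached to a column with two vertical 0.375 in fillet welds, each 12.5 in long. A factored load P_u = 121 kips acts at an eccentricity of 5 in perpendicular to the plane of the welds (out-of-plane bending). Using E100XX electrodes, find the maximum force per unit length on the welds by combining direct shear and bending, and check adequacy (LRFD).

E100XX → F_EXX = 100 ksi.
L_w = 2 × 12.5 = 25 in; section modulus (unit throat) S = 2 × L²/6 = 52.08 in².
Direct shear f_v = P/L_w = 121/25 = 4.84 kip/in.
Moment M = P × e = 121 × 5 = 605 kip·in; bending f_b = M/S = 11.62 kip/in.
f_max = √(f_v² + f_b²) = √(4.84² + 11.62²) = 12.58 kip/in.
φr_n = 0.75 × 0.6 × 100 × (0.707 × 0.375) = 11.93 kip/in → NOT adequate.

f_max ≈ 12.6 kip/in; NOT adequate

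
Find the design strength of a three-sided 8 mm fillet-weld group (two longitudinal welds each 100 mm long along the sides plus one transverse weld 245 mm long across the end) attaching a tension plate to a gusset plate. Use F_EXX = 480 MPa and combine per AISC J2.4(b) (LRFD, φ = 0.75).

t_e = 0.707 × 8 = 5.656 mm.
R_nwl = 0.6 × 480 × 5.656 × 200 × 10⁻³ = 325.8 kN (longitudinal, 2 welds).
R_nwt = 0.6 × 480 × 5.656 × 245 × 10⁻³ = 399.1 kN (transverse, base value).
(i) R_nwl + R_nwt = 724.9 kN; (ii) 0.85 R_nwl + 1.5 R_nwt = 875.5 kN.
R_n = max = 875.5 kN [governs: (ii)]; φR_n = 656.7 kN.

φR_n ≈ 657 kN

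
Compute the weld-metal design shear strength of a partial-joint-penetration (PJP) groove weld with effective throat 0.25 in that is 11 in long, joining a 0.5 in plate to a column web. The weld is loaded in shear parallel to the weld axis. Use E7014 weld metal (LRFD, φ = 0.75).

φR_n ≈ 86.6 kips

E70XX → F_EXX = 70 ksi.
Effective throat (given) t_e = 0.25 in.
A_we = 0.25 × 11 = 2.75 in².
F_nw = 0.6 F_EXX = 42 ksi.
φR_n = 0.75 × 42 × 2.75 = 86.62 kips.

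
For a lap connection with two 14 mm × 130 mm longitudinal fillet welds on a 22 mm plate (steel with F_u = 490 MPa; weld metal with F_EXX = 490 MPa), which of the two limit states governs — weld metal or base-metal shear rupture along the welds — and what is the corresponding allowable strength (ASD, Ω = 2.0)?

R_n/Ω ≈ 378 kN (weld metal governs)

t_e = 0.707 × 14 = 9.898 mm; L = 260 mm.
Weld metal: R_n/Ω = (1/2.0) × 0.6 × 490 × 9.898 × 260 × 10⁻³ = 378.3 kN.
Base metal (shear rupture): R_n/Ω = (1/2.0) × 0.6 × 490 × 22 × 260 × 10⁻³ = 840.8 kN.
Governing: weld metal.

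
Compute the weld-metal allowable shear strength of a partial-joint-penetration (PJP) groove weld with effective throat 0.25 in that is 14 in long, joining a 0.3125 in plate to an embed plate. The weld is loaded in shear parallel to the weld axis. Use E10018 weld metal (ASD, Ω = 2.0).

R_n/Ω ≈ 105 kip

E100XX → F_EXX = 100 ksi.
Effective throat (given) t_e = 0.25 in.
A_we = 0.25 × 14 = 3.5 in².
F_nw = 0.6 F_EXX = 60 ksi.
R_n/Ω = (60 × 3.5) / 2.0 = 105 kip.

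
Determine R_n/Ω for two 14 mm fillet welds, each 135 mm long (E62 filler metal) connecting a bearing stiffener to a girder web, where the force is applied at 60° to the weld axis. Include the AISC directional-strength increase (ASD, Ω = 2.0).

E62XX → F_EXX = 620 MPa.
t_e = 0.707 × 14 = 9.898 mm; A_we = 9.898 × 270 = 2672 mm².
Directional factor: 1.0 + 0.5 sin^1.5(60°) = 1.403.
F_nw = 0.6 × 620 × 1.403 = 521.9 MPa.
R_n/Ω = (521.9 × 2672) / 2.0 × 10⁻³ = 697.4 kN.

R_n/Ω ≈ 697 kN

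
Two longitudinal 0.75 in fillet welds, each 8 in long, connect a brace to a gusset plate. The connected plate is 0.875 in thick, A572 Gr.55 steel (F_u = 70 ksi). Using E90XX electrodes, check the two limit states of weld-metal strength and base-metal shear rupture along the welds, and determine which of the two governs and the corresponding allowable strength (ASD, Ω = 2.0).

E90XX → F_EXX = 90 ksi.
t_e = 0.707 × 0.75 = 0.5302 in; L = 16 in.
Weld metal: R_n/Ω = (1/2.0) × 0.6 × 90 × 0.5302 × 16 = 229.1 kips.
Base metal (shear rupture): R_n/Ω = (1/2.0) × 0.6 × 70 × 0.875 × 16 = 294 kips.
Governing: weld metal.

R_n/Ω ≈ 229 kips (weld metal governs)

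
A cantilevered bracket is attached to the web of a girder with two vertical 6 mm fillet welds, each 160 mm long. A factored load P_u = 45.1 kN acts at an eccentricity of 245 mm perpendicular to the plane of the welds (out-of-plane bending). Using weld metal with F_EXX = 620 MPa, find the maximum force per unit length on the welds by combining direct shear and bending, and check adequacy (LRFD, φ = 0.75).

L_w = 2 × 160 = 320 mm; section modulus (unit throat) S = 2 × L²/6 = 8533 mm².
Direct shear f_v = P/L_w = 45.1×10³/320 = 140.9 N/mm.
Moment M = P × e = 45.1×10³ × 245 = 11050000 N·mm; bending f_b = M/S = 1295 N/mm.
f_max = √(f_v² + f_b²) = √(140.9² + 1295²) = 1303 N/mm.
φr_n = 0.75 × 0.6 × 620 × (0.707 × 6) = 1184 N/mm → NOT adequate.

f_max ≈ 1300 N/mm; NOT adequate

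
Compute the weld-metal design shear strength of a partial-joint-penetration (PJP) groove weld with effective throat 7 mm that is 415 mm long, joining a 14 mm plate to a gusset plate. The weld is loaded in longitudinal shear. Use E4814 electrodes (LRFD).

E48XX → F_EXX = 480 MPa.
Effective throat (given) t_e = 7 mm.
A_we = 7 × 415 = 2905 mm².
F_nw = 0.6 F_EXX = 288 MPa.
φR_n = 0.75 × 288 × 2905 × 10⁻³ = 627.5 kN.

φR_n ≈ 627 kN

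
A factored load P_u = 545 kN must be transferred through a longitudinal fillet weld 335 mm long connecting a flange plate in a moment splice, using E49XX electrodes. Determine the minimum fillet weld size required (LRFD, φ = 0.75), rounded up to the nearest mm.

w = 11 mm

E49XX → F_EXX = 490 MPa.
Total weld length L = 335 mm.
Required throat t_e = P_u / (φ × 0.6 F_EXX × L) = 545 / (0.75 × 0.6 × 490 × 335 × 10⁻³) = 7.378 mm.
Required leg w = t_e / 0.707 = 10.44 mm → use 11 mm.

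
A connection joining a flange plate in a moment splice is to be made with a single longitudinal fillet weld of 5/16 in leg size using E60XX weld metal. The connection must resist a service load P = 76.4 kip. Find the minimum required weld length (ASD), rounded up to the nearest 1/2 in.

E60XX → F_EXX = 60 ksi.
Throat t_e = 0.707 × 0.3125 = 0.2209 in.
r_n/Ω = (0.6 × 60 × 0.2209) / 2.0 = 3.977 kip/in.
L_req = P / (r_n/Ω) = 76.4 / 3.977 = 19.21 in total.
Round up → use L = 19.5 in.

L = 19.5 in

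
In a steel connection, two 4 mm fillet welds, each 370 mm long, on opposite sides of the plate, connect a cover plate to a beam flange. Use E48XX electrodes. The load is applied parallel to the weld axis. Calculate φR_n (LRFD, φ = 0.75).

E48XX → F_EXX = 480 MPa.
Effective throat t_e = 0.707 × 4 = 2.828 mm.
Total length L = 740 mm; A_we = 2.828 × 740 = 2093 mm².
F_nw = 0.6 F_EXX = 0.6 × 480 = 288 MPa.
φR_n = 0.75 × 288 × 2093 × 10⁻³ = 452 kN.

φR_n ≈ 452 kN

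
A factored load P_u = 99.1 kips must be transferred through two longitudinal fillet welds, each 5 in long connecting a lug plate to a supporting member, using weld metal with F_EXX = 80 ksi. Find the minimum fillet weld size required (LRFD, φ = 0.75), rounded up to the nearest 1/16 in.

w = 7/16 in

Total weld length L = 10 in.
Required throat t_e = P_u / (φ × 0.6 F_EXX × L) = 99.1 / (0.75 × 0.6 × 80 × 10) = 0.2753 in.
Required leg w = t_e / 0.707 = 0.3894 in → use 7/16 in.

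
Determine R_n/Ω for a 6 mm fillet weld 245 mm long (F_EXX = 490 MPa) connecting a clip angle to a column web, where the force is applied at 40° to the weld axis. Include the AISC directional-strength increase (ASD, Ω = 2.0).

R_n/Ω ≈ 192 kN

t_e = 0.707 × 6 = 4.242 mm; A_we = 4.242 × 245 = 1039 mm².
Directional factor: 1.0 + 0.5 sin^1.5(40°) = 1.258.
F_nw = 0.6 × 490 × 1.258 = 369.8 MPa.
R_n/Ω = (369.8 × 1039) / 2.0 × 10⁻³ = 192.1 kN.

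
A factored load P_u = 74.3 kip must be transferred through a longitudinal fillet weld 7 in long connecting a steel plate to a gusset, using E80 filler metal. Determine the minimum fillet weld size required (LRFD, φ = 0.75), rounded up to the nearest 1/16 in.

w = 7/16 in

E80XX → F_EXX = 80 ksi.
Total weld length L = 7 in.
Required throat t_e = P_u / (φ × 0.6 F_EXX × L) = 74.3 / (0.75 × 0.6 × 80 × 7) = 0.2948 in.
Required leg w = t_e / 0.707 = 0.417 in → use 7/16 in.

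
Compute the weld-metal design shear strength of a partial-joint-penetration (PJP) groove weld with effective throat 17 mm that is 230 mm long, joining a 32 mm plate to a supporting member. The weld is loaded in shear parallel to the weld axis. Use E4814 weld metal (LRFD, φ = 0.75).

φR_n ≈ 845 kN

E48XX → F_EXX = 480 MPa.
Effective throat (given) t_e = 17 mm.
A_we = 17 × 230 = 3910 mm².
F_nw = 0.6 F_EXX = 288 MPa.
φR_n = 0.75 × 288 × 3910 × 10⁻³ = 844.6 kN.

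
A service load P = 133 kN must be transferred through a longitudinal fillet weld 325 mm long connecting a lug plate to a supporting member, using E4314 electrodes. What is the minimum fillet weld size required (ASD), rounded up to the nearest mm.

w = 5 mm

E43XX → F_EXX = 430 MPa.
Total weld length L = 325 mm.
Required throat t_e = P × Ω / (0.6 F_EXX × L) = 133 × 2.0 / (0.6 × 430 × 325 × 10⁻³) = 3.172 mm.
Required leg w = t_e / 0.707 = 4.487 mm → use 5 mm.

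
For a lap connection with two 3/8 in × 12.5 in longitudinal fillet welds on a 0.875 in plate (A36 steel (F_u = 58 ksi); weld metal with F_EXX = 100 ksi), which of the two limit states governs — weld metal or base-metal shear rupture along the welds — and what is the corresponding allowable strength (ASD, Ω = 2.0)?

t_e = 0.707 × 0.375 = 0.2651 in; L = 25 in.
Weld metal: R_n/Ω = (1/2.0) × 0.6 × 100 × 0.2651 × 25 = 198.8 kip.
Base metal (shear rupture): R_n/Ω = (1/2.0) × 0.6 × 58 × 0.875 × 25 = 380.6 kip.
Governing: weld metal.

R_n/Ω ≈ 199 kip (weld metal governs)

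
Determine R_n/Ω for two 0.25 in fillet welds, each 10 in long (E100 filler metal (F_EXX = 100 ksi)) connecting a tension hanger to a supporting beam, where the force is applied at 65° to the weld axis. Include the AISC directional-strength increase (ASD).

R_n/Ω ≈ 152 kips

t_e = 0.707 × 0.25 = 0.1767 in; A_we = 0.1767 × 20 = 3.535 in².
Directional factor: 1.0 + 0.5 sin^1.5(65°) = 1.431.
F_nw = 0.6 × 100 × 1.431 = 85.88 ksi.
R_n/Ω = (85.88 × 3.535) / 2.0 = 151.8 kips.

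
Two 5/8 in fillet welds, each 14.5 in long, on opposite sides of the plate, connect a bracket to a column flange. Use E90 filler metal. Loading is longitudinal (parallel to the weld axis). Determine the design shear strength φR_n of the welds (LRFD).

φR_n ≈ 519 kips

E90XX → F_EXX = 90 ksi.
Effective throat t_e = 0.707 × 0.625 = 0.4419 in.
Total length L = 29 in; A_we = 0.4419 × 29 = 12.81 in².
F_nw = 0.6 F_EXX = 0.6 × 90 = 54 ksi.
φR_n = 0.75 × 54 × 12.81 = 519 kips.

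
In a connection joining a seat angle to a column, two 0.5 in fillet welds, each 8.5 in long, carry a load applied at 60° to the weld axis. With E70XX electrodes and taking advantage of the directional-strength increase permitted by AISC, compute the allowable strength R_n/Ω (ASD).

R_n/Ω ≈ 177 kips

E70XX → F_EXX = 70 ksi.
t_e = 0.707 × 0.5 = 0.3535 in; A_we = 0.3535 × 17 = 6.01 in².
Directional factor: 1.0 + 0.5 sin^1.5(60°) = 1.403.
F_nw = 0.6 × 70 × 1.403 = 58.92 ksi.
R_n/Ω = (58.92 × 6.01) / 2.0 = 177.1 kips.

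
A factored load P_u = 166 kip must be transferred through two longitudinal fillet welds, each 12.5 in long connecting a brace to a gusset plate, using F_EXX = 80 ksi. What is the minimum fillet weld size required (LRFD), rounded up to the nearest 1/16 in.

w = 5/16 in

Total weld length L = 25 in.
Required throat t_e = P_u / (φ × 0.6 F_EXX × L) = 166 / (0.75 × 0.6 × 80 × 25) = 0.1844 in.
Required leg w = t_e / 0.707 = 0.2609 in → use 5/16 in.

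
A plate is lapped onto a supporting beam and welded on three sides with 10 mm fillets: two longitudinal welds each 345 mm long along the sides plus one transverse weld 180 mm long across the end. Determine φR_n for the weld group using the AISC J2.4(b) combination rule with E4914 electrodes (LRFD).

φR_n ≈ 1360 kN

E49XX → F_EXX = 490 MPa.
t_e = 0.707 × 10 = 7.07 mm.
R_nwl = 0.6 × 490 × 7.07 × 690 × 10⁻³ = 1434 kN (longitudinal, 2 welds).
R_nwt = 0.6 × 490 × 7.07 × 180 × 10⁻³ = 374.1 kN (transverse, base value).
(i) R_nwl + R_nwt = 1808 kN; (ii) 0.85 R_nwl + 1.5 R_nwt = 1780 kN.
R_n = max = 1808 kN [governs: (i)]; φR_n = 1356 kN.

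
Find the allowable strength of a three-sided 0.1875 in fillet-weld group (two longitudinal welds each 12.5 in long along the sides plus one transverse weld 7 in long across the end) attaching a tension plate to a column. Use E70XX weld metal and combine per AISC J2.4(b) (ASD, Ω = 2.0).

R_n/Ω ≈ 89.1 kip

E70XX → F_EXX = 70 ksi.
t_e = 0.707 × 0.1875 = 0.1326 in.
R_nwl = 0.6 × 70 × 0.1326 × 25 = 139.2 kip (longitudinal, 2 welds).
R_nwt = 0.6 × 70 × 0.1326 × 7 = 38.97 kip (transverse, base value).
(i) R_nwl + R_nwt = 178.2 kip; (ii) 0.85 R_nwl + 1.5 R_nwt = 176.8 kip.
R_n = max = 178.2 kip [governs: (i)]; R_n/Ω = 89.08 kip.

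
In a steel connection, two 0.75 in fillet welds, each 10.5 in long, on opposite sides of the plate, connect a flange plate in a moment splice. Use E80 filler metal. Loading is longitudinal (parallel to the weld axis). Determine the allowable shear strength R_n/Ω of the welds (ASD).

R_n/Ω ≈ 267 kip

E80XX → F_EXX = 80 ksi.
Effective throat t_e = 0.707 × 0.75 = 0.5302 in.
Total length L = 21 in; A_we = 0.5302 × 21 = 11.14 in².
F_nw = 0.6 F_EXX = 0.6 × 80 = 48 ksi.
R_n = 48 × 11.14 = 534.5 kip; R_n/Ω = 534.5/2.0 = 267.2 kip.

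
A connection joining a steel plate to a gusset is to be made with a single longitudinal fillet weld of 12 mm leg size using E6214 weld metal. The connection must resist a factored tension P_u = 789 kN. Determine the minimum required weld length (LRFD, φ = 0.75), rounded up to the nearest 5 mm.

L = 335 mm

E62XX → F_EXX = 620 MPa.
Throat t_e = 0.707 × 12 = 8.484 mm.
φr_n = 0.75 × 0.6 × 620 × 8.484 × 10⁻³ = 2.367 kN/mm.
L_req = P_u / φr_n = 789 / 2.367 = 333.3 mm total.
Round up → use L = 335 mm.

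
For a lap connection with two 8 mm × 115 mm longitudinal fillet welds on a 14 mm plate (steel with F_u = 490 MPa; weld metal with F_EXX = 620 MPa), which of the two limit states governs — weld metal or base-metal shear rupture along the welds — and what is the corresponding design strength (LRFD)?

φR_n ≈ 363 kN (weld metal governs)

t_e = 0.707 × 8 = 5.656 mm; L = 230 mm.
Weld metal: φR_n = 0.75 × 0.6 × 620 × 5.656 × 230 × 10⁻³ = 362.9 kN.
Base metal (shear rupture): φR_n = 0.75 × 0.6 × 490 × 14 × 230 × 10⁻³ = 710 kN.
Governing: weld metal.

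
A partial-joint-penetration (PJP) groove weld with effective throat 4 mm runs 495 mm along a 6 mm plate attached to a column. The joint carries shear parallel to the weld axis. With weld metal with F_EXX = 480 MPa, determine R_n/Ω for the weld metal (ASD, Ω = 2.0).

R_n/Ω ≈ 285 kN

Effective throat (given) t_e = 4 mm.
A_we = 4 × 495 = 1980 mm².
F_nw = 0.6 F_EXX = 288 MPa.
R_n/Ω = (288 × 1980) / 2.0 × 10⁻³ = 285.1 kN.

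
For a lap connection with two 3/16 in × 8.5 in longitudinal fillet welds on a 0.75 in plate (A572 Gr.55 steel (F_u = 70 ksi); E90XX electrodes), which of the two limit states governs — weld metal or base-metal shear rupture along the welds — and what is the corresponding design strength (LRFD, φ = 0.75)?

φR_n ≈ 91.3 kips (weld metal governs)

E90XX → F_EXX = 90 ksi.
t_e = 0.707 × 0.1875 = 0.1326 in; L = 17 in.
Weld metal: φR_n = 0.75 × 0.6 × 90 × 0.1326 × 17 = 91.27 kips.
Base metal (shear rupture): φR_n = 0.75 × 0.6 × 70 × 0.75 × 17 = 401.6 kips.
Governing: weld metal.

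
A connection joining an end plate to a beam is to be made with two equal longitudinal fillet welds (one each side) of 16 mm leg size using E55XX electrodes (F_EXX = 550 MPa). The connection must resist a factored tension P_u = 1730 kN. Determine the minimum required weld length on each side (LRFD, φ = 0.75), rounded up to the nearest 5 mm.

L = 310 mm on each side

Throat t_e = 0.707 × 16 = 11.31 mm.
φr_n = 0.75 × 0.6 × 550 × 11.31 × 10⁻³ = 2.8 kN/mm.
L_req = P_u / φr_n = 1730 / 2.8 = 617.9 mm total.
Per side: 617.9 / 2 = 309 mm.
Round up → use L = 310 mm on each side.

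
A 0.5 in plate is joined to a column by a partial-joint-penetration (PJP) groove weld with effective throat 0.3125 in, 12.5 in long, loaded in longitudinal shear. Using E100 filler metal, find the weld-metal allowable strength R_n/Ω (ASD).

R_n/Ω ≈ 117 kips

E100XX → F_EXX = 100 ksi.
Effective throat (given) t_e = 0.3125 in.
A_we = 0.3125 × 12.5 = 3.906 in².
F_nw = 0.6 F_EXX = 60 ksi.
R_n/Ω = (60 × 3.906) / 2.0 = 117.2 kips.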